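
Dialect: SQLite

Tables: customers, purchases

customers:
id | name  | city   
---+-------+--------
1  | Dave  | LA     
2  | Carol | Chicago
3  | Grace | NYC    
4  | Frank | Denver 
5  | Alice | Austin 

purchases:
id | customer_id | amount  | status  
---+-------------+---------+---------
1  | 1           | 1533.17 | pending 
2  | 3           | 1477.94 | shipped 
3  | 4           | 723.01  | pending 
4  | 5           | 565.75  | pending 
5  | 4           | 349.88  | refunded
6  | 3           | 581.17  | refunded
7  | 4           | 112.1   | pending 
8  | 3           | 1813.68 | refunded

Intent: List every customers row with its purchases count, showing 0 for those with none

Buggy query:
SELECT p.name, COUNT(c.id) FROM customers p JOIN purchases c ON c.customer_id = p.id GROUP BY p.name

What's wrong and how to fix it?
Bug: An inner join excludes parents with zero children

Fix: Switch to LEFT JOIN to retain unmatched parent rows

Corrected query:
SELECT p.name, COUNT(c.id) FROM customers p LEFT JOIN purchases c ON c.customer_id = p.id GROUP BY p.name

Result:
name  | COUNT(c.id)
------+------------
Alice | 1          
Carol | 0          
Dave  | 1          
Frank | 3          
Grace | 3          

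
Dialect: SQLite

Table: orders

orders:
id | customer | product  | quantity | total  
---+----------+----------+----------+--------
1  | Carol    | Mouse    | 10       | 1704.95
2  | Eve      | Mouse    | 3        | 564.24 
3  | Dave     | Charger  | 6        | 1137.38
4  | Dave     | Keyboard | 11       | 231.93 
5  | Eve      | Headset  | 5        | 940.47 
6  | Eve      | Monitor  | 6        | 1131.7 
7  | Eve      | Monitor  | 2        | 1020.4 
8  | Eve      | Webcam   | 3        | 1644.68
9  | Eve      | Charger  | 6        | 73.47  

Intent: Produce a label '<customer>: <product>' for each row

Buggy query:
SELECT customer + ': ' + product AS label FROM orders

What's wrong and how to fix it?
Bug: '+' is numeric addition; on text columns SQLite converts them to 0 instead of concatenating

Fix: Use the || operator for string concatenation

Corrected query:
SELECT customer || ': ' || product AS label FROM orders

Result:
label         
--------------
Carol: Mouse  
Eve: Mouse    
Dave: Charger 
Dave: Keyboard
Eve: Headset  
Eve: Monitor  
Eve: Monitor  
Eve: Webcam   
Eve: Charger  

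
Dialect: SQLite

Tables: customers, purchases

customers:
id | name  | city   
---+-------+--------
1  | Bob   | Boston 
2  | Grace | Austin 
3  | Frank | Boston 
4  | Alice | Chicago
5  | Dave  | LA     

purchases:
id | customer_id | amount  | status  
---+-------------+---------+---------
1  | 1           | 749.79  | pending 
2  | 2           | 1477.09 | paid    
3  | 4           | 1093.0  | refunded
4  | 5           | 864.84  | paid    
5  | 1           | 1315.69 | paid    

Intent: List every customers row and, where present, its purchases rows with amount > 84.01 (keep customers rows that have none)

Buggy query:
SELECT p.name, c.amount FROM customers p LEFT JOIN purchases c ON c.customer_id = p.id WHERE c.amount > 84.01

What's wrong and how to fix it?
Bug: A WHERE condition on the right-hand table after LEFT JOIN drops unmatched parents

Fix: Put 'c.amount > 84.01' in the JOIN's ON clause instead of WHERE

Corrected query:
SELECT p.name, c.amount FROM customers p LEFT JOIN purchases c ON c.customer_id = p.id AND c.amount > 84.01

Result:
name  | amount 
------+--------
Bob   | 749.79 
Bob   | 1315.69
Grace | 1477.09
Frank | NULL   
Alice | 1093   
Dave  | 864.84 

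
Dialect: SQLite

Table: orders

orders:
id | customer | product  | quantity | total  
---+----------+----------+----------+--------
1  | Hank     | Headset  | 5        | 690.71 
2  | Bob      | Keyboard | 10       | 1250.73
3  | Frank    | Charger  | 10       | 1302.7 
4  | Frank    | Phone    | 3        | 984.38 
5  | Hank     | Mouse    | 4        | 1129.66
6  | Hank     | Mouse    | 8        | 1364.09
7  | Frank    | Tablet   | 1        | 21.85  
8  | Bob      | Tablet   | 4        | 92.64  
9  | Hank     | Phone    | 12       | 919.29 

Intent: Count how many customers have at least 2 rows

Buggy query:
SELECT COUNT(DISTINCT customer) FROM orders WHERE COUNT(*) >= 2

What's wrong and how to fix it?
Bug: WHERE filters individual rows, not groups, so a group-level COUNT is invalid there

Fix: Group first with HAVING COUNT(*) >= 2, then COUNT the resulting groups

Corrected query:
SELECT COUNT(*) FROM (SELECT customer FROM orders GROUP BY customer HAVING COUNT(*) >= 2)

Result:
COUNT(*)
--------
3       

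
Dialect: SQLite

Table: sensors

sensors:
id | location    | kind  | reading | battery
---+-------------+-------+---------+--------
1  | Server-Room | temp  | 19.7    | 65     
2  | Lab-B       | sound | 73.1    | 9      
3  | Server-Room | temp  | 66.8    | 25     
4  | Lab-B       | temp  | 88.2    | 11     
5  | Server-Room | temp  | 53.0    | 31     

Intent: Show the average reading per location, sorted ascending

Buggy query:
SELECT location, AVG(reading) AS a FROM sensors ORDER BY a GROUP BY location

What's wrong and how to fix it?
Bug: GROUP BY must precede ORDER BY

Fix: Reorder: SELECT … FROM … GROUP BY … ORDER BY …

Corrected query:
SELECT location, AVG(reading) AS a FROM sensors GROUP BY location ORDER BY a

Result:
location    | a    
------------+------
Server-Room | 46.5 
Lab-B       | 80.65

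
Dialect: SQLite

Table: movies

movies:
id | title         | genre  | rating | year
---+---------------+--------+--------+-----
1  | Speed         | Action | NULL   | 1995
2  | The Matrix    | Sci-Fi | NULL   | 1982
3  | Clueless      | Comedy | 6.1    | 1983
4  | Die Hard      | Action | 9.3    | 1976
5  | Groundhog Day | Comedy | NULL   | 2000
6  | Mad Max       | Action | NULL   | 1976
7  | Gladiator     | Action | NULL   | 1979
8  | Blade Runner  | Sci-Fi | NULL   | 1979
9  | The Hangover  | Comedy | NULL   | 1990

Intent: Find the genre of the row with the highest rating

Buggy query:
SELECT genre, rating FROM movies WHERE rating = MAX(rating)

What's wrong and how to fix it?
Bug: MAX(rating) is an aggregate and cannot be used directly in WHERE

Fix: Use a subquery: WHERE rating = (SELECT MAX(rating) FROM movies)

Corrected query:
SELECT genre, rating FROM movies WHERE rating = (SELECT MAX(rating) FROM movies)

Result:
genre  | rating
-------+-------
Action | 9.3   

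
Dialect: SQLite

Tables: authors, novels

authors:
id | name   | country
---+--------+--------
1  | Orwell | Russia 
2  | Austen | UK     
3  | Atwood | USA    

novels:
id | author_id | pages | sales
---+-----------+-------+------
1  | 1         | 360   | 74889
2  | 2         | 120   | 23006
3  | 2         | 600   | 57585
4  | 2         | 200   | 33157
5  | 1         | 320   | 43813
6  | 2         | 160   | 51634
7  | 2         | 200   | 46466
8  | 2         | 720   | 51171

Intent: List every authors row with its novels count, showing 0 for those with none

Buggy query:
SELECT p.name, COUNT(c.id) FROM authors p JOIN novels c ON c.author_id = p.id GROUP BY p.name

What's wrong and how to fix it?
Bug: An inner join excludes parents with zero children

Fix: Use LEFT JOIN so parents without children still appear (COUNT(c.id) gives 0)

Corrected query:
SELECT p.name, COUNT(c.id) FROM authors p LEFT JOIN novels c ON c.author_id = p.id GROUP BY p.name

Result:
name   | COUNT(c.id)
-------+------------
Atwood | 0          
Austen | 6          
Orwell | 2          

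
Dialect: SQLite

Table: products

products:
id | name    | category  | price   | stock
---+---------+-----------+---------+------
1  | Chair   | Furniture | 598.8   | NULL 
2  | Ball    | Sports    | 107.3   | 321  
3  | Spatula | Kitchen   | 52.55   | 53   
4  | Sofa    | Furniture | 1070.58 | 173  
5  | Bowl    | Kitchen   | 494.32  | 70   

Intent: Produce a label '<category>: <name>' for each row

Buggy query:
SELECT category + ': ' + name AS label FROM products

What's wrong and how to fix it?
Bug: '+' is numeric addition; on text columns SQLite converts them to 0 instead of concatenating

Fix: Use the || operator for string concatenation

Corrected query:
SELECT category || ': ' || name AS label FROM products

Result:
label           
----------------
Furniture: Chair
Sports: Ball    
Kitchen: Spatula
Furniture: Sofa 
Kitchen: Bowl   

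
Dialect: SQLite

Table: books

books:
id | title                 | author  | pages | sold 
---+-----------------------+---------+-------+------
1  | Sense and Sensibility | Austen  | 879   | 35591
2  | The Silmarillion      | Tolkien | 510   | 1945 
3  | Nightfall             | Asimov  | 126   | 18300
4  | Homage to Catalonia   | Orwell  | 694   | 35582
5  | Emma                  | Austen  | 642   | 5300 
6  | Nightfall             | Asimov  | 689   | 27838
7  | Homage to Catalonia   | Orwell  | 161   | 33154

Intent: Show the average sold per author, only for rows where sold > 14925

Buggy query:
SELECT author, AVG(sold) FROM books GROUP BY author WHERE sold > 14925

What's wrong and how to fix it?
Bug: WHERE cannot follow GROUP BY

Fix: Place WHERE between FROM and GROUP BY

Corrected query:
SELECT author, AVG(sold) FROM books WHERE sold > 14925 GROUP BY author

Result:
author | AVG(sold)
-------+----------
Asimov | 23069    
Austen | 35591    
Orwell | 34368    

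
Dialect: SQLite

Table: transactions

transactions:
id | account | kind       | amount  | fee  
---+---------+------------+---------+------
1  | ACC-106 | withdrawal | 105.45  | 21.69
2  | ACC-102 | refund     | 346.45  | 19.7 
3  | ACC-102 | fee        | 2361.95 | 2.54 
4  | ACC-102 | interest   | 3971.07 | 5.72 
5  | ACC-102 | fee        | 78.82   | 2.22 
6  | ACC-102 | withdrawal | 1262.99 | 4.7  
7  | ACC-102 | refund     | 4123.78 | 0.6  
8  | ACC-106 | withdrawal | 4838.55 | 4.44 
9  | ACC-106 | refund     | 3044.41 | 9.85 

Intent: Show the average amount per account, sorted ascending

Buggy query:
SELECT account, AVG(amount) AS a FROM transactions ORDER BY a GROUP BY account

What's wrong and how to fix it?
Bug: GROUP BY must precede ORDER BY

Fix: Reorder: SELECT … FROM … GROUP BY … ORDER BY …

Corrected query:
SELECT account, AVG(amount) AS a FROM transactions GROUP BY account ORDER BY a

Result:
account | a          
--------+------------
ACC-102 | 2024.176667
ACC-106 | 2662.803333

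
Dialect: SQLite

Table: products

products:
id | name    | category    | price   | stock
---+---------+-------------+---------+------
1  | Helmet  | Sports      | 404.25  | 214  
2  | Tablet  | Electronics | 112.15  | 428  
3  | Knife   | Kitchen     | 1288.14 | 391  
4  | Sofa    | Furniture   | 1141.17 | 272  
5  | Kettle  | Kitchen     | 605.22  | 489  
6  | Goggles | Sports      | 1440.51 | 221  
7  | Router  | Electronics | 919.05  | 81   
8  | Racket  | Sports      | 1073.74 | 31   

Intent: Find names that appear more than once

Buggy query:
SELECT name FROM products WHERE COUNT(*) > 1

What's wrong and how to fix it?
Bug: COUNT(*) is an aggregate and cannot be used in WHERE

Fix: GROUP BY name, then filter groups with HAVING COUNT(*) > 1

Corrected query:
SELECT name FROM products GROUP BY name HAVING COUNT(*) > 1

Result:
(no rows)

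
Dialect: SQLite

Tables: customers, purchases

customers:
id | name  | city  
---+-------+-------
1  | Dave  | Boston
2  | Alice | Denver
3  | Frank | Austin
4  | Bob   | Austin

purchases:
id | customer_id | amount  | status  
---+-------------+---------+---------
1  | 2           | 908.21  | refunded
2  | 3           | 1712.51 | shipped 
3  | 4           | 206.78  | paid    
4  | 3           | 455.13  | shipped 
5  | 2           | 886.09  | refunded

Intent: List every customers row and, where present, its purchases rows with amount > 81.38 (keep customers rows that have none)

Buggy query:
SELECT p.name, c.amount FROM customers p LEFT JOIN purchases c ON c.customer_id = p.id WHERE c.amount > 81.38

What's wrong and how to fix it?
Bug: A WHERE condition on the right-hand table after LEFT JOIN drops unmatched parents

Fix: Move the right-table condition into the ON clause so unmatched parents are kept

Corrected query:
SELECT p.name, c.amount FROM customers p LEFT JOIN purchases c ON c.customer_id = p.id AND c.amount > 81.38

Result:
name  | amount 
------+--------
Dave  | NULL   
Alice | 886.09 
Alice | 908.21 
Frank | 455.13 
Frank | 1712.51
Bob   | 206.78 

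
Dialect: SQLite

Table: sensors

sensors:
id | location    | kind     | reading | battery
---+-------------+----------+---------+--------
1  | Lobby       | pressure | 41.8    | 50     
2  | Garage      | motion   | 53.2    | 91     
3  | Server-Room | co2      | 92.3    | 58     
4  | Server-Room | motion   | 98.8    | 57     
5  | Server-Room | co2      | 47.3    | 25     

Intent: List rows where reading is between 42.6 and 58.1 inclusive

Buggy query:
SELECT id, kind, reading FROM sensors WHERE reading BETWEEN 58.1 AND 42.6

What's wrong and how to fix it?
Bug: The bounds are reversed; BETWEEN a AND b requires a <= b to match anything

Fix: Swap the bounds so the smaller value comes first

Corrected query:
SELECT id, kind, reading FROM sensors WHERE reading BETWEEN 42.6 AND 58.1

Result:
id | kind   | reading
---+--------+--------
2  | motion | 53.2   
5  | co2    | 47.3   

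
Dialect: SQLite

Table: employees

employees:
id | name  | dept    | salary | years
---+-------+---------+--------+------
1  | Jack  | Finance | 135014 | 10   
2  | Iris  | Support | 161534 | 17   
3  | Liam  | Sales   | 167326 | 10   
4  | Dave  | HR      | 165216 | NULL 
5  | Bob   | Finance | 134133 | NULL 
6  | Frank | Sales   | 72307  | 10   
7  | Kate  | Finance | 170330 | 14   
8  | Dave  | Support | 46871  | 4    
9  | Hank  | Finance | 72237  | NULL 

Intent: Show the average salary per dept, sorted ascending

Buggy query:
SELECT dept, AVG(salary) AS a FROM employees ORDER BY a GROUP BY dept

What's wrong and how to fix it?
Bug: ORDER BY appears before GROUP BY; SQL clause order requires GROUP BY first

Fix: Reorder: SELECT … FROM … GROUP BY … ORDER BY …

Corrected query:
SELECT dept, AVG(salary) AS a FROM employees GROUP BY dept ORDER BY a

Result:
dept    | a       
--------+---------
Support | 104202.5
Sales   | 119816.5
Finance | 127928.5
HR      | 165216  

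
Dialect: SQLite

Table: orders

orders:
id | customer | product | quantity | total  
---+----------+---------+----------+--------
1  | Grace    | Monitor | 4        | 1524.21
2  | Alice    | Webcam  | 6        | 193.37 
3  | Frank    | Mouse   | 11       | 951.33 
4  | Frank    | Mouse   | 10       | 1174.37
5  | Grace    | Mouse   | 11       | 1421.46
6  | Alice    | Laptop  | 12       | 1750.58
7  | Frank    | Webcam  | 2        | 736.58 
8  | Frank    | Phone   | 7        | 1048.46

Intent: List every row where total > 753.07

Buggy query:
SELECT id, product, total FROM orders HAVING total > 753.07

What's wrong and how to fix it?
Bug: This is a non-aggregate query (no GROUP BY, no aggregates), so in SQLite the HAVING clause is invalid here; a row-level condition belongs in WHERE

Fix: Replace HAVING with WHERE since the condition applies to individual rows

Corrected query:
SELECT id, product, total FROM orders WHERE total > 753.07

Result:
id | product | total  
---+---------+--------
1  | Monitor | 1524.21
3  | Mouse   | 951.33 
4  | Mouse   | 1174.37
5  | Mouse   | 1421.46
6  | Laptop  | 1750.58
8  | Phone   | 1048.46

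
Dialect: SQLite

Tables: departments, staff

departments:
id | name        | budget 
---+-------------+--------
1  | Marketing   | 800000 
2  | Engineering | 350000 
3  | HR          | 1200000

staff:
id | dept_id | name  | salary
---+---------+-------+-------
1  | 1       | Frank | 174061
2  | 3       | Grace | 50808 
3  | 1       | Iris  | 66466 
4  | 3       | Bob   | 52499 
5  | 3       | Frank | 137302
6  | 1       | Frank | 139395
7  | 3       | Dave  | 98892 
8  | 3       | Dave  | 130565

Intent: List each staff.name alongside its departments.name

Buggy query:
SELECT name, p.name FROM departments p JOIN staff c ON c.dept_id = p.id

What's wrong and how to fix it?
Bug: 'name' exists in both joined tables, so the database can't tell which one is meant

Fix: Prefix ambiguous columns with the table alias

Corrected query:
SELECT c.name, p.name FROM departments p JOIN staff c ON c.dept_id = p.id

Result:
name  | name     
------+----------
Frank | Marketing
Grace | HR       
Iris  | Marketing
Bob   | HR       
Frank | HR       
Frank | Marketing
Dave  | HR       
Dave  | HR       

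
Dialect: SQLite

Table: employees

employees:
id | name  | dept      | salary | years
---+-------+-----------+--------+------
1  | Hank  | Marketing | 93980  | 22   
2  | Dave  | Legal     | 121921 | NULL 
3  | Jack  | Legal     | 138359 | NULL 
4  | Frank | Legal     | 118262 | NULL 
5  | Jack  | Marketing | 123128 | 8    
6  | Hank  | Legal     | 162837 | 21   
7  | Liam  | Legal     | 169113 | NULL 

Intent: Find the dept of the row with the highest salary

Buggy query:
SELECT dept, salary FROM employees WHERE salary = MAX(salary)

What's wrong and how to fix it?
Bug: WHERE is evaluated per row; an aggregate over the whole table isn't defined there

Fix: Wrap MAX in a scalar subquery so WHERE compares against a single value

Corrected query:
SELECT dept, salary FROM employees WHERE salary = (SELECT MAX(salary) FROM employees)

Result:
dept  | salary
------+-------
Legal | 169113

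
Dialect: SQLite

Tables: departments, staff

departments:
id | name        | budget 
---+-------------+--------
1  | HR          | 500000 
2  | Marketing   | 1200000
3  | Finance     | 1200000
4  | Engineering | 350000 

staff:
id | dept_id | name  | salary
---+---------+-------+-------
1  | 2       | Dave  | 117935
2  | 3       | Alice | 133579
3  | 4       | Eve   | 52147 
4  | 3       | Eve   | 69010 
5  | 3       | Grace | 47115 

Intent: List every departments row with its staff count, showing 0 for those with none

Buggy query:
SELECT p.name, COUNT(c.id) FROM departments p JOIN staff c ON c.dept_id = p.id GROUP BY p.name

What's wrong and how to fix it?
Bug: An inner join excludes parents with zero children

Fix: Use LEFT JOIN so parents without children still appear (COUNT(c.id) gives 0)

Corrected query:
SELECT p.name, COUNT(c.id) FROM departments p LEFT JOIN staff c ON c.dept_id = p.id GROUP BY p.name

Result:
name        | COUNT(c.id)
------------+------------
Engineering | 1          
Finance     | 3          
HR          | 0          
Marketing   | 1          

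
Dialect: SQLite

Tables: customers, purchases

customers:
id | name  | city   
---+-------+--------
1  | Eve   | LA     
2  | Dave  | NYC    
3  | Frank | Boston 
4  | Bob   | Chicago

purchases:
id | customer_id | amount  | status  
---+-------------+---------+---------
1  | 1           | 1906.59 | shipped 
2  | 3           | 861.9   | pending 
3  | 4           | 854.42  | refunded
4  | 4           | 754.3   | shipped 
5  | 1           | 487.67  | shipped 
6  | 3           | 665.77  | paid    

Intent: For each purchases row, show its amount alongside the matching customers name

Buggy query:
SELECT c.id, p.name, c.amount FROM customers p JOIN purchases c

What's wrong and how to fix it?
Bug: JOIN with no ON clause produces a cartesian product; every purchases row pairs with every customers row

Fix: Specify the join condition linking the foreign key to the parent id

Corrected query:
SELECT c.id, p.name, c.amount FROM customers p JOIN purchases c ON c.customer_id = p.id

Result:
id | name  | amount 
---+-------+--------
1  | Eve   | 1906.59
2  | Frank | 861.9  
3  | Bob   | 854.42 
4  | Bob   | 754.3  
5  | Eve   | 487.67 
6  | Frank | 665.77 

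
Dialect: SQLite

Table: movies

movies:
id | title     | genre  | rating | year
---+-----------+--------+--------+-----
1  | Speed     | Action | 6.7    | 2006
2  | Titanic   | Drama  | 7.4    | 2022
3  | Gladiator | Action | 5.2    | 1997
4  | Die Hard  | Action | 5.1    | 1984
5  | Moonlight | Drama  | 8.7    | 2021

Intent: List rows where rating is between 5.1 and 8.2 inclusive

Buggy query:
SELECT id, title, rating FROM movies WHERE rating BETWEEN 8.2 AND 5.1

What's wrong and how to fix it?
Bug: The bounds are reversed; BETWEEN a AND b requires a <= b to match anything

Fix: Write BETWEEN 5.1 AND 8.2

Corrected query:
SELECT id, title, rating FROM movies WHERE rating BETWEEN 5.1 AND 8.2

Result:
id | title     | rating
---+-----------+-------
1  | Speed     | 6.7   
2  | Titanic   | 7.4   
3  | Gladiator | 5.2   
4  | Die Hard  | 5.1   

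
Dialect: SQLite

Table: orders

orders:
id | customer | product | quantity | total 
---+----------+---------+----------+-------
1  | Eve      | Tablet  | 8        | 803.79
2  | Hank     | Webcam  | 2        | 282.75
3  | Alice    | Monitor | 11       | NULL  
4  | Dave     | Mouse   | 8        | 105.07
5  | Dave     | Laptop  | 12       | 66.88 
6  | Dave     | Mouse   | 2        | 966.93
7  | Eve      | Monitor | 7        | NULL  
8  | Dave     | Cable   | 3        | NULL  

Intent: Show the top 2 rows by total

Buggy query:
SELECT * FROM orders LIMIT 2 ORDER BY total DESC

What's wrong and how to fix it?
Bug: ORDER BY cannot follow LIMIT; LIMIT is the final clause

Fix: Swap the clauses: ORDER BY first, then LIMIT

Corrected query:
SELECT * FROM orders ORDER BY total DESC LIMIT 2

Result:
id | customer | product | quantity | total 
---+----------+---------+----------+-------
6  | Dave     | Mouse   | 2        | 966.93
1  | Eve      | Tablet  | 8        | 803.79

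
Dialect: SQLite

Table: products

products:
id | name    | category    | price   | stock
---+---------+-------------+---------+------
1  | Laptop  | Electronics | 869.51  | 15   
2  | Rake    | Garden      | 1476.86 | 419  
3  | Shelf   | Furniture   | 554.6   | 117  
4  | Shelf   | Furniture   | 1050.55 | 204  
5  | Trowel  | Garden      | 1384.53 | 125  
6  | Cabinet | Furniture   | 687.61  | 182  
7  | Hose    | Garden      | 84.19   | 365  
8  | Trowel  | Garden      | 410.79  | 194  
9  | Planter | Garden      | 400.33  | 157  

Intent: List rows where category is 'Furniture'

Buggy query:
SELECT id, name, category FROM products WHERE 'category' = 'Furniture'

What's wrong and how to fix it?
Bug: 'category' in single quotes is a string literal, not the column; the comparison is literal-vs-literal and never true

Fix: Remove the quotes around the column name (or use double quotes for an identifier)

Corrected query:
SELECT id, name, category FROM products WHERE category = 'Furniture'

Result:
id | name    | category 
---+---------+----------
3  | Shelf   | Furniture
4  | Shelf   | Furniture
6  | Cabinet | Furniture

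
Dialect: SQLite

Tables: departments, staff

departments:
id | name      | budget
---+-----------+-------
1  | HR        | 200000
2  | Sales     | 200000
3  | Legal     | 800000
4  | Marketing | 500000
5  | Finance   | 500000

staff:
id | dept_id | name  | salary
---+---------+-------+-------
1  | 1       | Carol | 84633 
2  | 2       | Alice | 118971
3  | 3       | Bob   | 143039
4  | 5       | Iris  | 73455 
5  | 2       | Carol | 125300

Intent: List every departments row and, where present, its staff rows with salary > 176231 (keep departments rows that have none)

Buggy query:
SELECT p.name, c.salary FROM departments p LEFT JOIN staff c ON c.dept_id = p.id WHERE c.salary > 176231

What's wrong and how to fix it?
Bug: Filtering c.salary in WHERE discards the NULL rows produced by LEFT JOIN, turning it into an inner join

Fix: Put 'c.salary > 176231' in the JOIN's ON clause instead of WHERE

Corrected query:
SELECT p.name, c.salary FROM departments p LEFT JOIN staff c ON c.dept_id = p.id AND c.salary > 176231

Result:
name      | salary
----------+-------
HR        | NULL  
Sales     | NULL  
Legal     | NULL  
Marketing | NULL  
Finance   | NULL  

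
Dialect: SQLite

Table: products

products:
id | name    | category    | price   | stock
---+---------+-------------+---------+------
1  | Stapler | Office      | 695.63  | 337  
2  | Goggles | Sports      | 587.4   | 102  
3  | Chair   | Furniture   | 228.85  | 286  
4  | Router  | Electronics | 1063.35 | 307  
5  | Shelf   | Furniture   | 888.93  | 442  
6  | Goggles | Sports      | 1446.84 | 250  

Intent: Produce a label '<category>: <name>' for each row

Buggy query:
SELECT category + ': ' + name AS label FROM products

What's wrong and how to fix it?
Bug: SQLite uses || for string concatenation; + coerces text to numbers (yielding 0)

Fix: Replace + with || to concatenate text

Corrected query:
SELECT category || ': ' || name AS label FROM products

Result:
label              
-------------------
Office: Stapler    
Sports: Goggles    
Furniture: Chair   
Electronics: Router
Furniture: Shelf   
Sports: Goggles    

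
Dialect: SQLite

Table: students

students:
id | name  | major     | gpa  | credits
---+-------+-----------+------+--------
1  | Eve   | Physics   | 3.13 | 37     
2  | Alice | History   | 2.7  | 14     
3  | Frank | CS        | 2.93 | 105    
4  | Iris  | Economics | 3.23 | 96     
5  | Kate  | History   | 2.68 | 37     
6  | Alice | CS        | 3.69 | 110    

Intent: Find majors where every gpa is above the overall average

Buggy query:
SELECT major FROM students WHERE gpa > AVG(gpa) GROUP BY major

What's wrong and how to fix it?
Bug: AVG() is an aggregate; it can't sit directly in WHERE

Fix: Compute the overall average in a scalar subquery and compare each group's MIN against it in HAVING

Corrected query:
SELECT major FROM students GROUP BY major HAVING MIN(gpa) > (SELECT AVG(gpa) FROM students)

Result:
major    
---------
Economics
Physics  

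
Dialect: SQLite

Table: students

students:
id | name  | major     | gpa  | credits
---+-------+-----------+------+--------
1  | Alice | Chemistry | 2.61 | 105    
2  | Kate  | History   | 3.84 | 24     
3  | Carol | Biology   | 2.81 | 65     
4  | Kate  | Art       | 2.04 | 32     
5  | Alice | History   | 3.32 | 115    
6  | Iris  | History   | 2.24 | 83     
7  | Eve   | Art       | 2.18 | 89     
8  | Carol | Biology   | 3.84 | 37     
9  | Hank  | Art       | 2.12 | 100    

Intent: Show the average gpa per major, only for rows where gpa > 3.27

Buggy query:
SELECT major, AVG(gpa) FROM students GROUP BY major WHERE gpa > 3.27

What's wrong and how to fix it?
Bug: WHERE cannot follow GROUP BY

Fix: Move the WHERE clause before GROUP BY

Corrected query:
SELECT major, AVG(gpa) FROM students WHERE gpa > 3.27 GROUP BY major

Result:
major   | AVG(gpa)
--------+---------
Biology | 3.84    
History | 3.58    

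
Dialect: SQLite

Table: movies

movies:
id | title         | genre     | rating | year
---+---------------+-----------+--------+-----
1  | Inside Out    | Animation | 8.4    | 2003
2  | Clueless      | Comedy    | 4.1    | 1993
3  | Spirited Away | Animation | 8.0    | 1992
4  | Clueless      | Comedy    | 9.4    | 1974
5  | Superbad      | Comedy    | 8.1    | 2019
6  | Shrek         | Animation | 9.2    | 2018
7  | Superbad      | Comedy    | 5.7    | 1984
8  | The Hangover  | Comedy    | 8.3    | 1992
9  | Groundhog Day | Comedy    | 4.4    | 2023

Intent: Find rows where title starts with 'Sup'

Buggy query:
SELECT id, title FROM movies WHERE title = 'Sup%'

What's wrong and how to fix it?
Bug: Wildcards only work with LIKE; '=' treats '%' as a literal character

Fix: Use LIKE for wildcard pattern matching

Corrected query:
SELECT id, title FROM movies WHERE title LIKE 'Sup%'

Result:
id | title   
---+---------
5  | Superbad
7  | Superbad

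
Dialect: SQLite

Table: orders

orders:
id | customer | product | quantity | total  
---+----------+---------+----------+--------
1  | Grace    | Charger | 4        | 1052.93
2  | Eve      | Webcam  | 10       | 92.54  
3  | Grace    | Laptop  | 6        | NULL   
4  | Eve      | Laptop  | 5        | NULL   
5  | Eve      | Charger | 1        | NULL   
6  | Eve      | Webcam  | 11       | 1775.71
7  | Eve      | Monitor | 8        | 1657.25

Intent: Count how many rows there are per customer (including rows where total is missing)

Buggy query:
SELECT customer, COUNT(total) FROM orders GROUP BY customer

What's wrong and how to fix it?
Bug: COUNT(total) skips NULLs, so groups with missing total are undercounted

Fix: Replace COUNT(total) with COUNT(*)

Corrected query:
SELECT customer, COUNT(*) FROM orders GROUP BY customer

Result:
customer | COUNT(*)
---------+---------
Eve      | 5       
Grace    | 2       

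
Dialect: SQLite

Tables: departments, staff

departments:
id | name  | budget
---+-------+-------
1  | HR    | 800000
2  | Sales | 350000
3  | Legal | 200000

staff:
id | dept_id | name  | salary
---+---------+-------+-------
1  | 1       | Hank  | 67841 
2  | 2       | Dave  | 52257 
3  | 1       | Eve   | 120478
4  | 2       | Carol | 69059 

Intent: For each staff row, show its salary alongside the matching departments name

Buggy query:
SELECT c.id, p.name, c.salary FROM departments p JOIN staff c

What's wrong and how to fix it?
Bug: JOIN with no ON clause produces a cartesian product; every staff row pairs with every departments row

Fix: Add ON c.dept_id = p.id to the JOIN

Corrected query:
SELECT c.id, p.name, c.salary FROM departments p JOIN staff c ON c.dept_id = p.id

Result:
id | name  | salary
---+-------+-------
1  | HR    | 67841 
2  | Sales | 52257 
3  | HR    | 120478
4  | Sales | 69059 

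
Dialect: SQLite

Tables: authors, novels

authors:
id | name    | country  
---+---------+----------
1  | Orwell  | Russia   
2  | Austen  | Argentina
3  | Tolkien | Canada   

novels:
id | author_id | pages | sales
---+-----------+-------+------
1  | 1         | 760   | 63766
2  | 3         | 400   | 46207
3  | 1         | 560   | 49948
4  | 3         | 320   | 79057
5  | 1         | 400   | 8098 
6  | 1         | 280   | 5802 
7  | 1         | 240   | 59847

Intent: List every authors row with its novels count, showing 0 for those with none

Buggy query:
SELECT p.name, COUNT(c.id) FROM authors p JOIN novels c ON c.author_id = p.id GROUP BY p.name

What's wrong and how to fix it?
Bug: An inner join excludes parents with zero children

Fix: Switch to LEFT JOIN to retain unmatched parent rows

Corrected query:
SELECT p.name, COUNT(c.id) FROM authors p LEFT JOIN novels c ON c.author_id = p.id GROUP BY p.name

Result:
name    | COUNT(c.id)
--------+------------
Austen  | 0          
Orwell  | 5          
Tolkien | 2          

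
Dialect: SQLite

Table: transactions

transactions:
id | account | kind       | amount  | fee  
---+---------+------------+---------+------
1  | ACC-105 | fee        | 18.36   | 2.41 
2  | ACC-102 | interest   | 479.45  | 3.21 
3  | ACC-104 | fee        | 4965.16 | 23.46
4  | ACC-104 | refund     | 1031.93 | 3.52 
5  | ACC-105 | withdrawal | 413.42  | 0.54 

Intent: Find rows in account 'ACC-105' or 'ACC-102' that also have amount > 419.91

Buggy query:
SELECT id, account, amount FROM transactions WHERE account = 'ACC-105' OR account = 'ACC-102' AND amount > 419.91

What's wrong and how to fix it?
Bug: Without parentheses, AND is evaluated before OR, so the amount filter only applies to the 'ACC-102' branch

Fix: Group the OR with parentheses (or use IN), then AND the threshold

Corrected query:
SELECT id, account, amount FROM transactions WHERE (account = 'ACC-105' OR account = 'ACC-102') AND amount > 419.91

Result:
id | account | amount
---+---------+-------
2  | ACC-102 | 479.45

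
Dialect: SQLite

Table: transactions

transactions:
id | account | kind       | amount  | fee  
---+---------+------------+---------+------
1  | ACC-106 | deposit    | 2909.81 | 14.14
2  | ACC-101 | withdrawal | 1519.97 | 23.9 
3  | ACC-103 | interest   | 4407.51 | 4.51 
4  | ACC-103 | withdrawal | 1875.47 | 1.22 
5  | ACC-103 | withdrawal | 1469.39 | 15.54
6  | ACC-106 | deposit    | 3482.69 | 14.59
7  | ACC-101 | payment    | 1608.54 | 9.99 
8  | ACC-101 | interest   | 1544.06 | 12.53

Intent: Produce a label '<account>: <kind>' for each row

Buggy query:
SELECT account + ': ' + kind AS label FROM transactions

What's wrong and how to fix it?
Bug: SQLite uses || for string concatenation; + coerces text to numbers (yielding 0)

Fix: Use the || operator for string concatenation

Corrected query:
SELECT account || ': ' || kind AS label FROM transactions

Result:
label              
-------------------
ACC-106: deposit   
ACC-101: withdrawal
ACC-103: interest  
ACC-103: withdrawal
ACC-103: withdrawal
ACC-106: deposit   
ACC-101: payment   
ACC-101: interest  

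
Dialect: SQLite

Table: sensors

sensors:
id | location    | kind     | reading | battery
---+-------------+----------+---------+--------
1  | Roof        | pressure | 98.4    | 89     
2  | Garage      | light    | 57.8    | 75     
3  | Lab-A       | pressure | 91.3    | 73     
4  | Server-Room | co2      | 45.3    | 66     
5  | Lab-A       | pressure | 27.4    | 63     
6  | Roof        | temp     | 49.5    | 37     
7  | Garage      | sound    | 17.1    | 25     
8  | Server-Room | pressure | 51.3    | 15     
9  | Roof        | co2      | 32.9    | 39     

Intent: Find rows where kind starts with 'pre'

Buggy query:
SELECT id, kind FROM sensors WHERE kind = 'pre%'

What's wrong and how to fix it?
Bug: '=' compares the literal string including the % character; pattern matching needs LIKE

Fix: Replace '=' with LIKE so 'pre%' is treated as a pattern

Corrected query:
SELECT id, kind FROM sensors WHERE kind LIKE 'pre%'

Result:
id | kind    
---+---------
1  | pressure
3  | pressure
5  | pressure
8  | pressure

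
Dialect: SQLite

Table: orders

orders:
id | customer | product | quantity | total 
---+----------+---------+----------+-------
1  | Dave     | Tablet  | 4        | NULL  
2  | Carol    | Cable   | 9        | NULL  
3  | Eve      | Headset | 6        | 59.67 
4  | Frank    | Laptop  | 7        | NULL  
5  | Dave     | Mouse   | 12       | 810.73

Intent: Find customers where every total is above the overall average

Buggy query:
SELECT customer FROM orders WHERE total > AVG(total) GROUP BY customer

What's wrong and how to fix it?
Bug: WHERE evaluates per row before aggregation, so AVG() is unavailable

Fix: Use a subquery for AVG and a HAVING MIN(...) filter so the condition holds for every row in the group

Corrected query:
SELECT customer FROM orders GROUP BY customer HAVING MIN(total) > (SELECT AVG(total) FROM orders)

Result:
customer
--------
Dave    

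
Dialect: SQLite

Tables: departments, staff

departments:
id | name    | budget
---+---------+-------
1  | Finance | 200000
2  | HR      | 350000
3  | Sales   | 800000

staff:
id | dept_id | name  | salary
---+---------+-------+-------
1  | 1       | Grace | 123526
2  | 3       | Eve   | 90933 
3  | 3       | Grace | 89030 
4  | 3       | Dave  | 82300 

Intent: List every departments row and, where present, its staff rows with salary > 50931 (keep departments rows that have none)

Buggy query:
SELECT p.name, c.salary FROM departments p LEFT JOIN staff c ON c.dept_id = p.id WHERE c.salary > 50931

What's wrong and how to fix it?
Bug: Filtering c.salary in WHERE discards the NULL rows produced by LEFT JOIN, turning it into an inner join

Fix: Put 'c.salary > 50931' in the JOIN's ON clause instead of WHERE

Corrected query:
SELECT p.name, c.salary FROM departments p LEFT JOIN staff c ON c.dept_id = p.id AND c.salary > 50931

Result:
name    | salary
--------+-------
Finance | 123526
HR      | NULL  
Sales   | 82300 
Sales   | 89030 
Sales   | 90933 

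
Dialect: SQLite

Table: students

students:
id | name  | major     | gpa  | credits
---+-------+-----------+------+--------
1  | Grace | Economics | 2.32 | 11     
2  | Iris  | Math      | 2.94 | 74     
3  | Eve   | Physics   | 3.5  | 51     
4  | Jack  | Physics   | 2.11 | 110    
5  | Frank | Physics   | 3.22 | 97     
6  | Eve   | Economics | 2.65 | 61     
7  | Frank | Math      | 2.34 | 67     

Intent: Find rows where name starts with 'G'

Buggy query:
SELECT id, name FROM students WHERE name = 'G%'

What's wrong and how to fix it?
Bug: '=' compares the literal string including the % character; pattern matching needs LIKE

Fix: Replace '=' with LIKE so 'G%' is treated as a pattern

Corrected query:
SELECT id, name FROM students WHERE name LIKE 'G%'

Result:
id | name 
---+------
1  | Grace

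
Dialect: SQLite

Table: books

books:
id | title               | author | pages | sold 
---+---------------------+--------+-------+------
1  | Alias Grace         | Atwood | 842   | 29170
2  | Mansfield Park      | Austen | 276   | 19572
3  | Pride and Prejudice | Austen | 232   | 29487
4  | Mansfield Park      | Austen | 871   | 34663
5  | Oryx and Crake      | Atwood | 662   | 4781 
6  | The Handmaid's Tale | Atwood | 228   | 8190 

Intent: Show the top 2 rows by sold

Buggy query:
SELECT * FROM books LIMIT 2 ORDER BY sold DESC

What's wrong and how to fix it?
Bug: LIMIT must come after ORDER BY

Fix: Swap the clauses: ORDER BY first, then LIMIT

Corrected query:
SELECT * FROM books ORDER BY sold DESC LIMIT 2

Result:
id | title               | author | pages | sold 
---+---------------------+--------+-------+------
4  | Mansfield Park      | Austen | 871   | 34663
3  | Pride and Prejudice | Austen | 232   | 29487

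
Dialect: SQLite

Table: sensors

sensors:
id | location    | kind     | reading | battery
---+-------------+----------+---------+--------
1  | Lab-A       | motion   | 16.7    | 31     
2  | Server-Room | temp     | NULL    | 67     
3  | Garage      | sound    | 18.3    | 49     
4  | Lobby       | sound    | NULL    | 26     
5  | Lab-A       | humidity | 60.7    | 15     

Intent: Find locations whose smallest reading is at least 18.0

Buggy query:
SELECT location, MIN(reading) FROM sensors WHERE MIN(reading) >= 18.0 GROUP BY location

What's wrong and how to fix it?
Bug: Aggregates like MIN are computed per group after WHERE runs

Fix: Use HAVING for the per-group MIN condition

Corrected query:
SELECT location, MIN(reading) FROM sensors GROUP BY location HAVING MIN(reading) >= 18.0

Result:
location | MIN(reading)
---------+-------------
Garage   | 18.3        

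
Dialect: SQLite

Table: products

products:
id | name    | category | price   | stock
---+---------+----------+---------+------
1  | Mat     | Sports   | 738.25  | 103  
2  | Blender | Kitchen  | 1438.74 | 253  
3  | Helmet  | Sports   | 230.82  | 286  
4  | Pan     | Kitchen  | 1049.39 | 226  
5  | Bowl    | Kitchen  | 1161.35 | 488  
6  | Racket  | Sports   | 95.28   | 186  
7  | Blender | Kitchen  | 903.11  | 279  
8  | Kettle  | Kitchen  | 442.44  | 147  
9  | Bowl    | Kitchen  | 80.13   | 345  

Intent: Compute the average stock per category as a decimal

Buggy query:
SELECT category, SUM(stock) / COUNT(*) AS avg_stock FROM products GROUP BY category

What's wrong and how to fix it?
Bug: SUM(stock) and COUNT(*) are both integers; the division truncates the fractional part

Fix: Cast one side to REAL so the division keeps the fractional part

Corrected query:
SELECT category, SUM(stock) * 1.0 / COUNT(*) AS avg_stock FROM products GROUP BY category

Result:
category | avg_stock 
---------+-----------
Kitchen  | 289.666667
Sports   | 191.666667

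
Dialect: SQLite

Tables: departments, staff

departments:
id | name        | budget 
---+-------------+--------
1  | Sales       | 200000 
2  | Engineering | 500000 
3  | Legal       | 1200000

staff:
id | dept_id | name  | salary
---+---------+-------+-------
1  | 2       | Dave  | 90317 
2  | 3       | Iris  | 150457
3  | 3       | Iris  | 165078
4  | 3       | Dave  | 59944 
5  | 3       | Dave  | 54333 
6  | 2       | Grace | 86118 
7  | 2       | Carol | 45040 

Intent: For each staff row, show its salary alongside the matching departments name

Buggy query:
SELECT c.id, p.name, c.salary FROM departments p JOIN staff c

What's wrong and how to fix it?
Bug: JOIN with no ON clause produces a cartesian product; every staff row pairs with every departments row

Fix: Add ON c.dept_id = p.id to the JOIN

Corrected query:
SELECT c.id, p.name, c.salary FROM departments p JOIN staff c ON c.dept_id = p.id

Result:
id | name        | salary
---+-------------+-------
1  | Engineering | 90317 
2  | Legal       | 150457
3  | Legal       | 165078
4  | Legal       | 59944 
5  | Legal       | 54333 
6  | Engineering | 86118 
7  | Engineering | 45040 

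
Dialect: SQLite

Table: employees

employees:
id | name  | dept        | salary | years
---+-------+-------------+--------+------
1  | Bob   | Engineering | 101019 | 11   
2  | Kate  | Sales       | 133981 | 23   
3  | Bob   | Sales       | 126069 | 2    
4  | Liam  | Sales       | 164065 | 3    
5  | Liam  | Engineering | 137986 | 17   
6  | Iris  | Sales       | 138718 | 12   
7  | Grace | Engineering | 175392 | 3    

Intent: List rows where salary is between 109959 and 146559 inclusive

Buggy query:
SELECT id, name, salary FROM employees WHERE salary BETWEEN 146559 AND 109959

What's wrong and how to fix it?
Bug: The bounds are reversed; BETWEEN a AND b requires a <= b to match anything

Fix: Write BETWEEN 109959 AND 146559

Corrected query:
SELECT id, name, salary FROM employees WHERE salary BETWEEN 109959 AND 146559

Result:
id | name | salary
---+------+-------
2  | Kate | 133981
3  | Bob  | 126069
5  | Liam | 137986
6  | Iris | 138718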